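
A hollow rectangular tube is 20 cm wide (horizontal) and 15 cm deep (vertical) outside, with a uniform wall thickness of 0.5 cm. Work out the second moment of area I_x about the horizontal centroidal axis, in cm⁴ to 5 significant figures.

Treat the section as a set of non-overlapping primitives; coordinates are from the bounding-box lower-left.
Outer rectangle: 20 × 15, A = 300 cm², y = 7.5 cm, Ī = 5 625 cm⁴.
Inner void (subtracted): 19 × 14, A = 266 cm², y = 7.5 cm, Ī = 4344.667 cm⁴.
By symmetry the centroid is at mid-height, ȳ = 7.5 cm.
All pieces are centred on the horizontal centroidal axis, so I = ΣĪ (holes subtracted) = 1280.333 cm⁴.

I_x ≈ 1280.3 cm⁴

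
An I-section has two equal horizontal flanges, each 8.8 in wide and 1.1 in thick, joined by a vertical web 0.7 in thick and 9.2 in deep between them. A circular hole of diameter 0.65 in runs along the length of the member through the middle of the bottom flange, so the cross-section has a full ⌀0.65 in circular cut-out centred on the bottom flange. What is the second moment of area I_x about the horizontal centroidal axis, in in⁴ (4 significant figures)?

I_x ≈ 551.9 in⁴

Break the section into simple shapes (no overlaps), measuring from the bottom-left corner of the bounding box.
Bottom flange: 8.8 × 1.1, A = 9.68 in², y = 0.55 in, Ī = 0.976067 in⁴.
Web: 0.7 × 9.2, A = 6.44 in², y = 5.7 in, Ī = 45.4235 in⁴.
Top flange: 8.8 × 1.1, A = 9.68 in², y = 10.85 in, Ī = 0.976067 in⁴.
Hole (subtracted): ⌀0.65, A = 0.331831 in², y = 0.55 in, Ī = 0.00876241 in⁴.
Centroid: ȳ = ΣA·y / ΣA = 5.7671 in.
Transfer each piece to the horizontal centroidal axis using Ī + A·d² with d = y − 5.7671:
  bottom flange: d = -5.2171 in → contributes +264.448 in⁴
  web: d = -0.0671006 in → contributes +45.4525 in⁴
  top flange: d = 5.0829 in → contributes +251.067 in⁴
  hole: d = -5.2171 in → contributes −9.04058 in⁴
Total I = 551.927 in⁴.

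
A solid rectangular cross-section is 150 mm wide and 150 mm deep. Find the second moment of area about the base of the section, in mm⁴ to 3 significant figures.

The section: 150 × 150, A = 22 500 mm², y = 75 mm, Ī = 42 187 500 mm⁴.
Transfer it to the bottom edge using Ī + A·d² with d = y − 0:
  the section: d = 75 mm → contributes +168 750 000 mm⁴
Total I = 168 750 000 mm⁴.

I_base ≈ 1.69 × 10⁸ mm⁴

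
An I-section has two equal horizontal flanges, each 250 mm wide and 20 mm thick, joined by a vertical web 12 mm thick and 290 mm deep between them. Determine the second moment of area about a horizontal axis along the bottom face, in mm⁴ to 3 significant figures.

Decompose the section into non-overlapping parts with the origin at the bottom-left of its bounding rectangle.
Bottom flange: 250 × 20, A = 5 000 mm², y = 10 mm, Ī = 166 667 mm⁴.
Web: 12 × 290, A = 3 480 mm², y = 165 mm, Ī = 24 389 000 mm⁴.
Top flange: 250 × 20, A = 5 000 mm², y = 320 mm, Ī = 166 667 mm⁴.
Transfer each piece to a horizontal axis along the bottom face using Ī + A·d² with d = y − 0:
  bottom flange: d = 10 mm → contributes +666 667 mm⁴
  web: d = 165 mm → contributes +119 132 000 mm⁴
  top flange: d = 320 mm → contributes +512 166 667 mm⁴
Total I = 631 965 333 mm⁴.

I_base ≈ 6.32 × 10⁸ mm⁴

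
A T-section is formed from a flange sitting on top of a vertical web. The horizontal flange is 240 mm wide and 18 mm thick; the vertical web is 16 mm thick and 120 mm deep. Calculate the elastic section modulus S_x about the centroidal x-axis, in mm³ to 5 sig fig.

Split into non-overlapping primitives; take the origin at the lower-left of the bounding box.
Flange: 240 × 18, A = 4 320 mm², y = 129 mm, Ī = 116 640 mm⁴.
Web: 16 × 120, A = 1 920 mm², y = 60 mm, Ī = 2 304 000 mm⁴.
Centroid: ȳ = ΣA·y / ΣA = 107.7692 mm.
Transfer each piece to the centroidal x-axis using Ī + A·d² with d = y − 107.7692:
  flange: d = 21.23077 mm → contributes +2 063 861 mm⁴
  web: d = -47.76923 mm → contributes +6 685 247 mm⁴
Total I = 8 749 108 mm⁴.
Extreme fibre distance c = 107.7692 mm; S = I/c = 81183.73 mm³.

S_x ≈ 8.1184 × 10⁴ mm³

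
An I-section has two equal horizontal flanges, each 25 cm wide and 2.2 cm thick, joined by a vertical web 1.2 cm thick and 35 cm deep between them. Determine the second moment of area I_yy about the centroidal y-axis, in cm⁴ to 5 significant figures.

I_yy ≈ 5734.2 cm⁴

Split into non-overlapping primitives; take the origin at the lower-left of the bounding box.
Bottom flange: 25 × 2.2, A = 55 cm², x = 12.5 cm, Ī = 2864.583 cm⁴.
Web: 1.2 × 35, A = 42 cm², x = 12.5 cm, Ī = 5.04 cm⁴.
Top flange: 25 × 2.2, A = 55 cm², x = 12.5 cm, Ī = 2864.583 cm⁴.
By symmetry the centroid is at mid-width, x̄ = 12.5 cm.
All pieces are centred on the centroidal y-axis, so I = ΣĪ = 5734.207 cm⁴.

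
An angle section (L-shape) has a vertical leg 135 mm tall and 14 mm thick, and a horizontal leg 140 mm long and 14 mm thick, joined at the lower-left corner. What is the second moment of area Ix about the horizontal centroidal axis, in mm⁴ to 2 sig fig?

Ix ≈ 6.2 × 10⁶ mm⁴

Split into non-overlapping primitives; take the origin at the lower-left of the bounding box.
Vertical leg: 14 × 135, A = 1 890 mm², y = 67.5 mm, Ī = 2 870 438 mm⁴.
Horizontal leg (remainder): 126 × 14, A = 1 764 mm², y = 7 mm, Ī = 28 812 mm⁴.
Centroid: ȳ = ΣA·y / ΣA = 38.29 mm.
Transfer each piece to the horizontal centroidal axis using Ī + A·d² with d = y − 38.29:
  vertical leg: d = 29.21 mm → contributes +4 482 688 mm⁴
  horizontal leg (remainder): d = -31.29 mm → contributes +1 756 224 mm⁴
Total I = 6 238 912 mm⁴.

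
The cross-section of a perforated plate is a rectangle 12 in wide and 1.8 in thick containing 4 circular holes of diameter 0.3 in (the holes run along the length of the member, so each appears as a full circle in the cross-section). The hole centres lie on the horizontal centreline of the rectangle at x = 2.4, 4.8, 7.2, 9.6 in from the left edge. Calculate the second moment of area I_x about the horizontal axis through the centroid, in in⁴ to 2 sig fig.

Decompose the section into non-overlapping parts with the origin at the bottom-left of its bounding rectangle.
Plate: 12 × 1.8, A = 21.6 in², y = 0.9 in, Ī = 5.832 in⁴.
Hole 1 (subtracted): ⌀0.3, A = 0.07069 in², y = 0.9 in, Ī = 0.0003976 in⁴.
Hole 2 (subtracted): ⌀0.3, A = 0.07069 in², y = 0.9 in, Ī = 0.0003976 in⁴.
Hole 3 (subtracted): ⌀0.3, A = 0.07069 in², y = 0.9 in, Ī = 0.0003976 in⁴.
Hole 4 (subtracted): ⌀0.3, A = 0.07069 in², y = 0.9 in, Ī = 0.0003976 in⁴.
By symmetry the centroid is at mid-height, ȳ = 0.9 in.
All pieces are centred on the horizontal axis through the centroid, so I = ΣĪ (holes subtracted) = 5.83 in⁴.

I_x ≈ 5.8 in⁴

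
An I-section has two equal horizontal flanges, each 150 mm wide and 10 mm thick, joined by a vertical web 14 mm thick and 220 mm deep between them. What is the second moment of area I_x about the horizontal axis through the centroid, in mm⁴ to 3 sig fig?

I_x ≈ 5.21 × 10⁷ mm⁴

Decompose the section into non-overlapping parts with the origin at the bottom-left of its bounding rectangle.
Bottom flange: 150 × 10, A = 1 500 mm², y = 5 mm, Ī = 12 500 mm⁴.
Web: 14 × 220, A = 3 080 mm², y = 120 mm, Ī = 12 422 667 mm⁴.
Top flange: 150 × 10, A = 1 500 mm², y = 235 mm, Ī = 12 500 mm⁴.
By symmetry the centroid is at mid-height, ȳ = 120 mm.
Transfer each piece to the horizontal axis through the centroid using Ī + A·d² with d = y − 120:
  bottom flange: d = -115 mm → contributes +19 850 000 mm⁴
  web: d = 0 mm → contributes +12 422 667 mm⁴
  top flange: d = 115 mm → contributes +19 850 000 mm⁴
Total I = 52 122 667 mm⁴.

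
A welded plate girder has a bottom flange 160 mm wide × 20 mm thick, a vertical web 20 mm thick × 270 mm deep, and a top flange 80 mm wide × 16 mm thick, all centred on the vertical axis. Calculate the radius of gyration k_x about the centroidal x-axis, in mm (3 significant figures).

k_x ≈ 109 mm

Split into non-overlapping primitives; take the origin at the lower-left of the bounding box.
Bottom plate: 160 × 20, A = 3 200 mm², y = 10 mm, Ī = 106 667 mm⁴.
Web plate: 20 × 270, A = 5 400 mm², y = 155 mm, Ī = 32 805 000 mm⁴.
Top plate: 80 × 16, A = 1 280 mm², y = 298 mm, Ī = 27 307 mm⁴.
Centroid: ȳ = ΣA·y / ΣA = 126.56 mm.
Transfer each piece to the centroidal x-axis using Ī + A·d² with d = y − 126.56:
  bottom plate: d = -116.56 mm → contributes +43 584 668 mm⁴
  web plate: d = 28.437 mm → contributes +37 171 856 mm⁴
  top plate: d = 171.44 mm → contributes +37 647 441 mm⁴
Total I = 118 403 964 mm⁴.
Radius of gyration: k = √(I/A) = √(118 403 964 / 9 880) = 109.47 mm.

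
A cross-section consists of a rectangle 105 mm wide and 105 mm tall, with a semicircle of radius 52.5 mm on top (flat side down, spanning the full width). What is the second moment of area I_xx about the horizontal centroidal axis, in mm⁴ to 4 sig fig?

I_xx ≈ 2.835 × 10⁷ mm⁴

Break the section into simple shapes (no overlaps), measuring from the bottom-left corner of the bounding box.
Rectangular body: 105 × 105, A = 11 025 mm², y = 52.5 mm, Ī = 10 129 219 mm⁴.
Semicircular cap: semicircle r = 52.5, A = 4329.51 mm², y = 127.282 mm, Ī = 833 814 mm⁴.
Centroid: ȳ = ΣA·y / ΣA = 73.5862 mm.
Transfer each piece to the horizontal centroidal axis using Ī + A·d² with d = y − 73.5862:
  rectangular body: d = -21.0862 mm → contributes +15 031 231 mm⁴
  semicircular cap: d = 53.6955 mm → contributes +13 316 685 mm⁴
Total I = 28 347 916 mm⁴.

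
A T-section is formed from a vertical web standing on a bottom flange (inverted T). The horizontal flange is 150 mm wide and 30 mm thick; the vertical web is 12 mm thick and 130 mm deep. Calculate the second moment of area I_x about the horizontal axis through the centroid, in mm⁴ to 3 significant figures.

Decompose the section into non-overlapping parts with the origin at the bottom-left of its bounding rectangle.
Flange: 150 × 30, A = 4 500 mm², y = 15 mm, Ī = 337 500 mm⁴.
Web: 12 × 130, A = 1 560 mm², y = 95 mm, Ī = 2 197 000 mm⁴.
Centroid: ȳ = ΣA·y / ΣA = 35.594 mm.
Transfer each piece to the horizontal axis through the centroid using Ī + A·d² with d = y − 35.594:
  flange: d = -20.594 mm → contributes +2 246 019 mm⁴
  web: d = 59.406 mm → contributes +7 702 343 mm⁴
Total I = 9 948 361 mm⁴.

I_x ≈ 9.95 × 10⁶ mm⁴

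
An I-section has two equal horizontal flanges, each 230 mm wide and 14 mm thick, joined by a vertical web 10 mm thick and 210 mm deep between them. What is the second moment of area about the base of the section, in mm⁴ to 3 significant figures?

Decompose the section into non-overlapping parts with the origin at the bottom-left of its bounding rectangle.
Bottom flange: 230 × 14, A = 3 220 mm², y = 7 mm, Ī = 52 593 mm⁴.
Web: 10 × 210, A = 2 100 mm², y = 119 mm, Ī = 7 717 500 mm⁴.
Top flange: 230 × 14, A = 3 220 mm², y = 231 mm, Ī = 52 593 mm⁴.
Transfer each piece to the base of the section using Ī + A·d² with d = y − 0:
  bottom flange: d = 7 mm → contributes +210 373 mm⁴
  web: d = 119 mm → contributes +37 455 600 mm⁴
  top flange: d = 231 mm → contributes +171 875 013 mm⁴
Total I = 209 540 987 mm⁴.

I_base ≈ 2.10 × 10⁸ mm⁴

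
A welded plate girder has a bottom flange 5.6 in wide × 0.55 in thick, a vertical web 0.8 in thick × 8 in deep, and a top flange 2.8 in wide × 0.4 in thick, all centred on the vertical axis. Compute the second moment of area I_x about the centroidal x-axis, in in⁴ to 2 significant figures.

I_x ≈ 100 in⁴

Break the section into simple shapes (no overlaps), measuring from the bottom-left corner of the bounding box.
Bottom plate: 5.6 × 0.55, A = 3.08 in², y = 0.275 in, Ī = 0.07764 in⁴.
Web plate: 0.8 × 8, A = 6.4 in², y = 4.55 in, Ī = 34.13 in⁴.
Top plate: 2.8 × 0.4, A = 1.12 in², y = 8.75 in, Ī = 0.01493 in⁴.
Centroid: ȳ = ΣA·y / ΣA = 3.752 in.
Transfer each piece to the centroidal x-axis using Ī + A·d² with d = y − 3.752:
  bottom plate: d = -3.477 in → contributes +37.3 in⁴
  web plate: d = 0.7984 in → contributes +38.21 in⁴
  top plate: d = 4.998 in → contributes +28 in⁴
Total I = 103.5 in⁴.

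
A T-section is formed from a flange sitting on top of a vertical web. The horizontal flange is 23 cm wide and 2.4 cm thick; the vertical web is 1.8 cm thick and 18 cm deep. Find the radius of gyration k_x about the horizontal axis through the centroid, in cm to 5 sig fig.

Split into non-overlapping primitives; take the origin at the lower-left of the bounding box.
Flange: 23 × 2.4, A = 55.2 cm², y = 19.2 cm, Ī = 26.496 cm⁴.
Web: 1.8 × 18, A = 32.4 cm², y = 9 cm, Ī = 874.8 cm⁴.
Centroid: ȳ = ΣA·y / ΣA = 15.4274 cm.
Transfer each piece to the horizontal axis through the centroid using Ī + A·d² with d = y − 15.4274:
  flange: d = 3.772603 cm → contributes +812.1317 cm⁴
  web: d = -6.427397 cm → contributes +2213.291 cm⁴
Total I = 3025.422 cm⁴.
Radius of gyration: k = √(I/A) = √(3025.422 / 87.6) = 5.8768 cm.

k_x ≈ 5.8768 cm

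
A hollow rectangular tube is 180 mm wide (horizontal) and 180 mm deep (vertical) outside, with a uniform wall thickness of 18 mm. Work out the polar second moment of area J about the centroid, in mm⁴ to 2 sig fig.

Treat the section as a set of non-overlapping primitives; coordinates are from the bounding-box lower-left.
Outer rectangle: 180 × 180, A = 32 400 mm², y = 90 mm, Ī = 87 480 000 mm⁴.
Inner void (subtracted): 144 × 144, A = 20 736 mm², y = 90 mm, Ī = 35 831 808 mm⁴.
By symmetry the centroid is at mid-height, ȳ = 90 mm.
All pieces are centred on the centroidal x-axis, so I = ΣĪ (holes subtracted) = 51 648 192 mm⁴.
Repeating about the centroidal y-axis gives I_y = 51 648 192 mm⁴.
Polar second moment: J = I_x + I_y = 103 296 384 mm⁴.

J ≈ 1.0 × 10⁸ mm⁴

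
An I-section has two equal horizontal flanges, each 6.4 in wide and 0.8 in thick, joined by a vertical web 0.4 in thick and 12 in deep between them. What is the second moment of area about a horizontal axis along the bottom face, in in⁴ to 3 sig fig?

Treat the section as a set of non-overlapping primitives; coordinates are from the bounding-box lower-left.
Bottom flange: 6.4 × 0.8, A = 5.12 in², y = 0.4 in, Ī = 0.27307 in⁴.
Web: 0.4 × 12, A = 4.8 in², y = 6.8 in, Ī = 57.6 in⁴.
Top flange: 6.4 × 0.8, A = 5.12 in², y = 13.2 in, Ī = 0.27307 in⁴.
Transfer each piece to a horizontal axis along the bottom face using Ī + A·d² with d = y − 0:
  bottom flange: d = 0.4 in → contributes +1.0923 in⁴
  web: d = 6.8 in → contributes +279.55 in⁴
  top flange: d = 13.2 in → contributes +892.38 in⁴
Total I = 1 173 in⁴.

I_base ≈ 1170 in⁴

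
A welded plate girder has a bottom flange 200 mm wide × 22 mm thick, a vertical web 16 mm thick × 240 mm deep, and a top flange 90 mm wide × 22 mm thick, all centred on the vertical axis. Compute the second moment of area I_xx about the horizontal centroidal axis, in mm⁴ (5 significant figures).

I_xx ≈ 1.1834 × 10⁸ mm⁴

Decompose the section into non-overlapping parts with the origin at the bottom-left of its bounding rectangle.
Bottom plate: 200 × 22, A = 4 400 mm², y = 11 mm, Ī = 177466.7 mm⁴.
Web plate: 16 × 240, A = 3 840 mm², y = 142 mm, Ī = 18 432 000 mm⁴.
Top plate: 90 × 22, A = 1 980 mm², y = 273 mm, Ī = 79 860 mm⁴.
Centroid: ȳ = ΣA·y / ΣA = 110.9804 mm.
Transfer each piece to the horizontal centroidal axis using Ī + A·d² with d = y − 110.9804:
  bottom plate: d = -99.98043 mm → contributes +44 160 247 mm⁴
  web plate: d = 31.01957 mm → contributes +22 126 901 mm⁴
  top plate: d = 162.0196 mm → contributes +52 055 535 mm⁴
Total I = 118 342 683 mm⁴.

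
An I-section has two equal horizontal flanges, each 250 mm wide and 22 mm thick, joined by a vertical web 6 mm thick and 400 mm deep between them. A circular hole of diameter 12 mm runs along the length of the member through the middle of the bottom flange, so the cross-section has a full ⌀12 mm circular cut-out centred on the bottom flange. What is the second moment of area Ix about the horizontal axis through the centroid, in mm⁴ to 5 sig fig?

Split into non-overlapping primitives; take the origin at the lower-left of the bounding box.
Bottom flange: 250 × 22, A = 5 500 mm², y = 11 mm, Ī = 221833.3 mm⁴.
Web: 6 × 400, A = 2 400 mm², y = 222 mm, Ī = 32 000 000 mm⁴.
Top flange: 250 × 22, A = 5 500 mm², y = 433 mm, Ī = 221833.3 mm⁴.
Hole (subtracted): ⌀12, A = 113.0973 mm², y = 11 mm, Ī = 1017.876 mm⁴.
Centroid: ȳ = ΣA·y / ΣA = 223.796 mm.
Transfer each piece to the horizontal axis through the centroid using Ī + A·d² with d = y − 223.796:
  bottom flange: d = -212.796 mm → contributes +249 273 636 mm⁴
  web: d = -1.79602 mm → contributes +32 007 742 mm⁴
  top flange: d = 209.204 mm → contributes +240 936 513 mm⁴
  hole: d = -212.796 mm → contributes −5 122 308 mm⁴
Total I = 517 095 583 mm⁴.

Ix ≈ 5.1710 × 10⁸ mm⁴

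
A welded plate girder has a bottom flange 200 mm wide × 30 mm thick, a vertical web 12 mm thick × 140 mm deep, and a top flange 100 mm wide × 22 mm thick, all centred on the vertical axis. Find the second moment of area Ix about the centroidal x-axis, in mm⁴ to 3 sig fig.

Ix ≈ 4.99 × 10⁷ mm⁴

Split into non-overlapping primitives; take the origin at the lower-left of the bounding box.
Bottom plate: 200 × 30, A = 6 000 mm², y = 15 mm, Ī = 450 000 mm⁴.
Web plate: 12 × 140, A = 1 680 mm², y = 100 mm, Ī = 2 744 000 mm⁴.
Top plate: 100 × 22, A = 2 200 mm², y = 181 mm, Ī = 88 733 mm⁴.
Centroid: ȳ = ΣA·y / ΣA = 66.417 mm.
Transfer each piece to the centroidal x-axis using Ī + A·d² with d = y − 66.417:
  bottom plate: d = -51.417 mm → contributes +16 312 250 mm⁴
  web plate: d = 33.583 mm → contributes +4 638 734 mm⁴
  top plate: d = 114.58 mm → contributes +28 973 112 mm⁴
Total I = 49 924 095 mm⁴.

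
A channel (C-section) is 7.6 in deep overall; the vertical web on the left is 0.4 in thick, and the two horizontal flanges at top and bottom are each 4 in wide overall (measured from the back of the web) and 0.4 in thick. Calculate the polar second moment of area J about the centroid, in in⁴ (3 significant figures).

J ≈ 61.1 in⁴

Decompose the section into non-overlapping parts with the origin at the bottom-left of its bounding rectangle.
Web: 0.4 × 7.6, A = 3.04 in², y = 3.8 in, Ī = 14.633 in⁴.
Top flange (beyond web): 3.6 × 0.4, A = 1.44 in², y = 7.4 in, Ī = 0.0192 in⁴.
Bottom flange (beyond web): 3.6 × 0.4, A = 1.44 in², y = 0.2 in, Ī = 0.0192 in⁴.
By symmetry the centroid is at mid-height, ȳ = 3.8 in.
Transfer each piece to the centroidal x-axis using Ī + A·d² with d = y − 3.8:
  web: d = 0 in → contributes +14.633 in⁴
  top flange (beyond web): d = 3.6 in → contributes +18.682 in⁴
  bottom flange (beyond web): d = -3.6 in → contributes +18.682 in⁴
Total I = 51.996 in⁴.
For the y-axis: x̄ = 1.173 in.
Repeating about the centroidal y-axis gives I_y = 9.0666 in⁴.
Polar second moment: J = I_x + I_y = 61.062 in⁴.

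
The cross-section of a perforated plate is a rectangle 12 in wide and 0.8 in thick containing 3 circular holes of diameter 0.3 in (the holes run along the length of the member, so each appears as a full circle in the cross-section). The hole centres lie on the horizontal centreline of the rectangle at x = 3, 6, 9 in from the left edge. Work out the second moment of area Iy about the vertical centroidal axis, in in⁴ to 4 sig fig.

Break the section into simple shapes (no overlaps), measuring from the bottom-left corner of the bounding box.
Plate: 12 × 0.8, A = 9.6 in², x = 6 in, Ī = 115.2 in⁴.
Hole 1 (subtracted): ⌀0.3, A = 0.0706858 in², x = 3 in, Ī = 0.000397608 in⁴.
Hole 2 (subtracted): ⌀0.3, A = 0.0706858 in², x = 6 in, Ī = 0.000397608 in⁴.
Hole 3 (subtracted): ⌀0.3, A = 0.0706858 in², x = 9 in, Ī = 0.000397608 in⁴.
By symmetry the centroid is at mid-width, x̄ = 6 in.
Transfer each piece to the vertical centroidal axis using Ī + A·d² with d = x − 6:
  plate: d = 0 in → contributes +115.2 in⁴
  hole 1: d = -3 in → contributes −0.63657 in⁴
  hole 2: d = 0 in → contributes −0.000397608 in⁴
  hole 3: d = 3 in → contributes −0.63657 in⁴
Total I = 113.926 in⁴.

Iy ≈ 113.9 in⁴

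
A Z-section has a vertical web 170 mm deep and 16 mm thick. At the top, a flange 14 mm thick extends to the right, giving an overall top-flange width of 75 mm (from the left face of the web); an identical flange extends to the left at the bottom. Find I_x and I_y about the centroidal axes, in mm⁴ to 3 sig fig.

Treat the section as a set of non-overlapping primitives; coordinates are from the bounding-box lower-left.
Web: 16 × 170, A = 2 720 mm², y = 85 mm, Ī = 6 550 667 mm⁴.
Top flange (beyond web): 59 × 14, A = 826 mm², y = 163 mm, Ī = 13 491 mm⁴.
Bottom flange (beyond web): 59 × 14, A = 826 mm², y = 7 mm, Ī = 13 491 mm⁴.
Centroid: ȳ = ΣA·y / ΣA = 85 mm.
Transfer each piece to the centroidal x-axis using Ī + A·d² with d = y − 85:
  web: d = 0 mm → contributes +6 550 667 mm⁴
  top flange (beyond web): d = 78 mm → contributes +5 038 875 mm⁴
  bottom flange (beyond web): d = -78 mm → contributes +5 038 875 mm⁴
Total I = 16 628 417 mm⁴.
For the y-axis: x̄ = 67 mm.
Repeating about the centroidal y-axis gives I_y = 2 860 369 mm⁴.

I_x ≈ 1.66 × 10⁷ mm⁴, I_y ≈ 2.86 × 10⁶ mm⁴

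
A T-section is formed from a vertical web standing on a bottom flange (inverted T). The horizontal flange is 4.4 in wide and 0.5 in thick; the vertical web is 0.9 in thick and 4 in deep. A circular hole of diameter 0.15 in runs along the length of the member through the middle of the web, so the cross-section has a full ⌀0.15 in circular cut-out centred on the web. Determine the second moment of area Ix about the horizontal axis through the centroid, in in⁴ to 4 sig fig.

Ix ≈ 11.75 in⁴

Split into non-overlapping primitives; take the origin at the lower-left of the bounding box.
Flange: 4.4 × 0.5, A = 2.2 in², y = 0.25 in, Ī = 0.0458333 in⁴.
Web: 0.9 × 4, A = 3.6 in², y = 2.5 in, Ī = 4.8 in⁴.
Hole (subtracted): ⌀0.15, A = 0.0176715 in², y = 2.5 in, Ī = 0.0000248505 in⁴.
Centroid: ȳ = ΣA·y / ΣA = 1.64394 in.
Transfer each piece to the horizontal axis through the centroid using Ī + A·d² with d = y − 1.64394:
  flange: d = -1.39394 in → contributes +4.32061 in⁴
  web: d = 0.856057 in → contributes +7.4382 in⁴
  hole: d = 0.856057 in → contributes −0.0129751 in⁴
Total I = 11.7458 in⁴.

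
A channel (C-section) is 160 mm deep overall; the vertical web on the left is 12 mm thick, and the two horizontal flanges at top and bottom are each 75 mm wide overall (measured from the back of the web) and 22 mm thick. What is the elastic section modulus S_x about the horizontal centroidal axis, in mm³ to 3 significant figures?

Treat the section as a set of non-overlapping primitives; coordinates are from the bounding-box lower-left.
Web: 12 × 160, A = 1 920 mm², y = 80 mm, Ī = 4 096 000 mm⁴.
Top flange (beyond web): 63 × 22, A = 1 386 mm², y = 149 mm, Ī = 55 902 mm⁴.
Bottom flange (beyond web): 63 × 22, A = 1 386 mm², y = 11 mm, Ī = 55 902 mm⁴.
By symmetry the centroid is at mid-height, ȳ = 80 mm.
Transfer each piece to the horizontal centroidal axis using Ī + A·d² with d = y − 80:
  web: d = 0 mm → contributes +4 096 000 mm⁴
  top flange (beyond web): d = 69 mm → contributes +6 654 648 mm⁴
  bottom flange (beyond web): d = -69 mm → contributes +6 654 648 mm⁴
Total I = 17 405 296 mm⁴.
Extreme fibre distance c = 80 mm; S = I/c = 217 566 mm³.

S_x ≈ 2.18 × 10⁵ mm³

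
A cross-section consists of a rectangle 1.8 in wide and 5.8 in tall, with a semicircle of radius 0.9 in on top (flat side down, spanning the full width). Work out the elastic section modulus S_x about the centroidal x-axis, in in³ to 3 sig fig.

Decompose the section into non-overlapping parts with the origin at the bottom-left of its bounding rectangle.
Rectangular body: 1.8 × 5.8, A = 10.44 in², y = 2.9 in, Ī = 29.267 in⁴.
Semicircular cap: semicircle r = 0.9, A = 1.2723 in², y = 6.182 in, Ī = 0.072012 in⁴.
Centroid: ȳ = ΣA·y / ΣA = 3.2565 in.
Transfer each piece to the centroidal x-axis using Ī + A·d² with d = y − 3.2565:
  rectangular body: d = -0.35653 in → contributes +30.594 in⁴
  semicircular cap: d = 2.9254 in → contributes +10.961 in⁴
Total I = 41.555 in⁴.
Extreme fibre distance c = 3.4435 in; S = I/c = 12.068 in³.

S_x ≈ 12.1 in³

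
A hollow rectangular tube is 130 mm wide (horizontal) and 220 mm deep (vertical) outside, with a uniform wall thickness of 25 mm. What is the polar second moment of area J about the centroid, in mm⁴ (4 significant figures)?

J ≈ 1.156 × 10⁸ mm⁴

Decompose the section into non-overlapping parts with the origin at the bottom-left of its bounding rectangle.
Outer rectangle: 130 × 220, A = 28 600 mm², y = 110 mm, Ī = 115 353 333 mm⁴.
Inner void (subtracted): 80 × 170, A = 13 600 mm², y = 110 mm, Ī = 32 753 333 mm⁴.
By symmetry the centroid is at mid-height, ȳ = 110 mm.
All pieces are centred on the centroidal x-axis, so I = ΣĪ (holes subtracted) = 82 600 000 mm⁴.
Repeating about the centroidal y-axis gives I_y = 33 025 000 mm⁴.
Polar second moment: J = I_x + I_y = 115 625 000 mm⁴.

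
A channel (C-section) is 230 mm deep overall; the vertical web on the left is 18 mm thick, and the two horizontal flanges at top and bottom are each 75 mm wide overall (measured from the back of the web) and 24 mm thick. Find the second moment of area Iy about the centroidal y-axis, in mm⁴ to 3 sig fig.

Treat the section as a set of non-overlapping primitives; coordinates are from the bounding-box lower-left.
Web: 18 × 230, A = 4 140 mm², x = 9 mm, Ī = 111 780 mm⁴.
Top flange (beyond web): 57 × 24, A = 1 368 mm², x = 46.5 mm, Ī = 370 386 mm⁴.
Bottom flange (beyond web): 57 × 24, A = 1 368 mm², x = 46.5 mm, Ī = 370 386 mm⁴.
Centroid: x̄ = ΣA·x / ΣA = 23.921 mm.
Transfer each piece to the centroidal y-axis using Ī + A·d² with d = x − 23.921:
  web: d = -14.921 mm → contributes +1 033 552 mm⁴
  top flange (beyond web): d = 22.579 mm → contributes +1 067 779 mm⁴
  bottom flange (beyond web): d = 22.579 mm → contributes +1 067 779 mm⁴
Total I = 3 169 110 mm⁴.

Iy ≈ 3.17 × 10⁶ mm⁴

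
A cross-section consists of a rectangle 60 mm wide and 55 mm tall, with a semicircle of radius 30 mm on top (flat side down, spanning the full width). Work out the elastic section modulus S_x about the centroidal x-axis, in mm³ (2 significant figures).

Split into non-overlapping primitives; take the origin at the lower-left of the bounding box.
Rectangular body: 60 × 55, A = 3 300 mm², y = 27.5 mm, Ī = 831 875 mm⁴.
Semicircular cap: semicircle r = 30, A = 1 414 mm², y = 67.73 mm, Ī = 88 903 mm⁴.
Centroid: ȳ = ΣA·y / ΣA = 39.57 mm.
Transfer each piece to the centroidal x-axis using Ī + A·d² with d = y − 39.57:
  rectangular body: d = -12.07 mm → contributes +1 312 342 mm⁴
  semicircular cap: d = 28.17 mm → contributes +1 210 444 mm⁴
Total I = 2 522 786 mm⁴.
Extreme fibre distance c = 45.43 mm; S = I/c = 55 527 mm³.

S_x ≈ 5.6 × 10⁴ mm³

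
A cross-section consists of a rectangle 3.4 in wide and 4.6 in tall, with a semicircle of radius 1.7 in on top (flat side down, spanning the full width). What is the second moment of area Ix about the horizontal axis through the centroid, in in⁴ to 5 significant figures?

Ix ≈ 60.616 in⁴

Break the section into simple shapes (no overlaps), measuring from the bottom-left corner of the bounding box.
Rectangular body: 3.4 × 4.6, A = 15.64 in², y = 2.3 in, Ī = 27.57853 in⁴.
Semicircular cap: semicircle r = 1.7, A = 4.539601 in², y = 5.321502 in, Ī = 0.9167011 in⁴.
Centroid: ȳ = ΣA·y / ΣA = 2.979717 in.
Transfer each piece to the horizontal axis through the centroid using Ī + A·d² with d = y − 2.979717:
  rectangular body: d = -0.6797169 in → contributes +34.80445 in⁴
  semicircular cap: d = 2.341785 in → contributes +25.81169 in⁴
Total I = 60.61614 in⁴.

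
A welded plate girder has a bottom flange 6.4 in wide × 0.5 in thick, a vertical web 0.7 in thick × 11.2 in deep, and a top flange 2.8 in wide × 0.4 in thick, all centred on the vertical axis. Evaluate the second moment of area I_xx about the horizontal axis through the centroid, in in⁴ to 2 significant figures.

Split into non-overlapping primitives; take the origin at the lower-left of the bounding box.
Bottom plate: 6.4 × 0.5, A = 3.2 in², y = 0.25 in, Ī = 0.06667 in⁴.
Web plate: 0.7 × 11.2, A = 7.84 in², y = 6.1 in, Ī = 81.95 in⁴.
Top plate: 2.8 × 0.4, A = 1.12 in², y = 11.9 in, Ī = 0.01493 in⁴.
Centroid: ȳ = ΣA·y / ΣA = 5.095 in.
Transfer each piece to the horizontal axis through the centroid using Ī + A·d² with d = y − 5.095:
  bottom plate: d = -4.845 in → contributes +75.18 in⁴
  web plate: d = 1.005 in → contributes +89.88 in⁴
  top plate: d = 6.805 in → contributes +51.88 in⁴
Total I = 216.9 in⁴.

I_xx ≈ 220 in⁴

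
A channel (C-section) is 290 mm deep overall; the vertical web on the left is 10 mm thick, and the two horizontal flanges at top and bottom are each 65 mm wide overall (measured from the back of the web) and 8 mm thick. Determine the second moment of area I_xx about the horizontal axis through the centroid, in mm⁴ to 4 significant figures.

I_xx ≈ 3.782 × 10⁷ mm⁴

Break the section into simple shapes (no overlaps), measuring from the bottom-left corner of the bounding box.
Web: 10 × 290, A = 2 900 mm², y = 145 mm, Ī = 20 324 167 mm⁴.
Top flange (beyond web): 55 × 8, A = 440 mm², y = 286 mm, Ī = 2346.67 mm⁴.
Bottom flange (beyond web): 55 × 8, A = 440 mm², y = 4 mm, Ī = 2346.67 mm⁴.
By symmetry the centroid is at mid-height, ȳ = 145 mm.
Transfer each piece to the horizontal axis through the centroid using Ī + A·d² with d = y − 145:
  web: d = 0 mm → contributes +20 324 167 mm⁴
  top flange (beyond web): d = 141 mm → contributes +8 749 987 mm⁴
  bottom flange (beyond web): d = -141 mm → contributes +8 749 987 mm⁴
Total I = 37 824 140 mm⁴.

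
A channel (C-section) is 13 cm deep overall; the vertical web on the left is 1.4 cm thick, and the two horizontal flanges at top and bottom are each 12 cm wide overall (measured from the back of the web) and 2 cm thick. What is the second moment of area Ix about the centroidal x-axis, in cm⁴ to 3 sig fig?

Ix ≈ 1550 cm⁴

Break the section into simple shapes (no overlaps), measuring from the bottom-left corner of the bounding box.
Web: 1.4 × 13, A = 18.2 cm², y = 6.5 cm, Ī = 256.32 cm⁴.
Top flange (beyond web): 10.6 × 2, A = 21.2 cm², y = 12 cm, Ī = 7.0667 cm⁴.
Bottom flange (beyond web): 10.6 × 2, A = 21.2 cm², y = 1 cm, Ī = 7.0667 cm⁴.
By symmetry the centroid is at mid-height, ȳ = 6.5 cm.
Transfer each piece to the centroidal x-axis using Ī + A·d² with d = y − 6.5:
  web: d = 0 cm → contributes +256.32 cm⁴
  top flange (beyond web): d = 5.5 cm → contributes +648.37 cm⁴
  bottom flange (beyond web): d = -5.5 cm → contributes +648.37 cm⁴
Total I = 1553.1 cm⁴.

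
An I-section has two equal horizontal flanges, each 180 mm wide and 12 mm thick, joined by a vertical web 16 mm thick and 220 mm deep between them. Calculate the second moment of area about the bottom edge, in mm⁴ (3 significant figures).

I_base ≈ 1.89 × 10⁸ mm⁴

Decompose the section into non-overlapping parts with the origin at the bottom-left of its bounding rectangle.
Bottom flange: 180 × 12, A = 2 160 mm², y = 6 mm, Ī = 25 920 mm⁴.
Web: 16 × 220, A = 3 520 mm², y = 122 mm, Ī = 14 197 333 mm⁴.
Top flange: 180 × 12, A = 2 160 mm², y = 238 mm, Ī = 25 920 mm⁴.
Transfer each piece to a horizontal axis along the bottom face using Ī + A·d² with d = y − 0:
  bottom flange: d = 6 mm → contributes +103 680 mm⁴
  web: d = 122 mm → contributes +66 589 013 mm⁴
  top flange: d = 238 mm → contributes +122 376 960 mm⁴
Total I = 189 069 653 mm⁴.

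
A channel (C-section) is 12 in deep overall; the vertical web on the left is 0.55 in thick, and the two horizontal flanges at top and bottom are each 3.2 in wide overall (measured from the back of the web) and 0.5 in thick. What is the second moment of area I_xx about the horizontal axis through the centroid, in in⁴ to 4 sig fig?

I_xx ≈ 166.9 in⁴

Treat the section as a set of non-overlapping primitives; coordinates are from the bounding-box lower-left.
Web: 0.55 × 12, A = 6.6 in², y = 6 in, Ī = 79.2 in⁴.
Top flange (beyond web): 2.65 × 0.5, A = 1.325 in², y = 11.75 in, Ī = 0.0276042 in⁴.
Bottom flange (beyond web): 2.65 × 0.5, A = 1.325 in², y = 0.25 in, Ī = 0.0276042 in⁴.
By symmetry the centroid is at mid-height, ȳ = 6 in.
Transfer each piece to the horizontal axis through the centroid using Ī + A·d² with d = y − 6:
  web: d = 0 in → contributes +79.2 in⁴
  top flange (beyond web): d = 5.75 in → contributes +43.8354 in⁴
  bottom flange (beyond web): d = -5.75 in → contributes +43.8354 in⁴
Total I = 166.871 in⁴.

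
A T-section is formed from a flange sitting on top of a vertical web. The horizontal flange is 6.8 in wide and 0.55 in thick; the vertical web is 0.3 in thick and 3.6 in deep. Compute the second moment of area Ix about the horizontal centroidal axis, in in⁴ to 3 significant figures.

Decompose the section into non-overlapping parts with the origin at the bottom-left of its bounding rectangle.
Flange: 6.8 × 0.55, A = 3.74 in², y = 3.875 in, Ī = 0.094279 in⁴.
Web: 0.3 × 3.6, A = 1.08 in², y = 1.8 in, Ī = 1.1664 in⁴.
Centroid: ȳ = ΣA·y / ΣA = 3.4101 in.
Transfer each piece to the horizontal centroidal axis using Ī + A·d² with d = y − 3.4101:
  flange: d = 0.46494 in → contributes +0.90274 in⁴
  web: d = -1.6101 in → contributes +3.9661 in⁴
Total I = 4.8688 in⁴.

Ix ≈ 4.87 in⁴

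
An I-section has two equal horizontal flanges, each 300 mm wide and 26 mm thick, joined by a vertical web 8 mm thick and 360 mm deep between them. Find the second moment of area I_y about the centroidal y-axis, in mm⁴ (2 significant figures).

I_y ≈ 1.2 × 10⁸ mm⁴

Treat the section as a set of non-overlapping primitives; coordinates are from the bounding-box lower-left.
Bottom flange: 300 × 26, A = 7 800 mm², x = 150 mm, Ī = 58 500 000 mm⁴.
Web: 8 × 360, A = 2 880 mm², x = 150 mm, Ī = 15 360 mm⁴.
Top flange: 300 × 26, A = 7 800 mm², x = 150 mm, Ī = 58 500 000 mm⁴.
By symmetry the centroid is at mid-width, x̄ = 150 mm.
All pieces are centred on the centroidal y-axis, so I = ΣĪ = 117 015 360 mm⁴.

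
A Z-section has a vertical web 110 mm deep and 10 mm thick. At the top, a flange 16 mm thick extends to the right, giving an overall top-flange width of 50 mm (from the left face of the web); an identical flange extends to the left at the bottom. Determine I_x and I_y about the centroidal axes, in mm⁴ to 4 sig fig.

Decompose the section into non-overlapping parts with the origin at the bottom-left of its bounding rectangle.
Web: 10 × 110, A = 1 100 mm², y = 55 mm, Ī = 1 109 167 mm⁴.
Top flange (beyond web): 40 × 16, A = 640 mm², y = 102 mm, Ī = 13653.3 mm⁴.
Bottom flange (beyond web): 40 × 16, A = 640 mm², y = 8 mm, Ī = 13653.3 mm⁴.
Centroid: ȳ = ΣA·y / ΣA = 55 mm.
Transfer each piece to the centroidal x-axis using Ī + A·d² with d = y − 55:
  web: d = 0 mm → contributes +1 109 167 mm⁴
  top flange (beyond web): d = 47 mm → contributes +1 427 413 mm⁴
  bottom flange (beyond web): d = -47 mm → contributes +1 427 413 mm⁴
Total I = 3 963 993 mm⁴.
For the y-axis: x̄ = 45 mm.
Repeating about the centroidal y-axis gives I_y = 979 833 mm⁴.

I_x ≈ 3.964 × 10⁶ mm⁴, I_y ≈ 9.798 × 10⁵ mm⁴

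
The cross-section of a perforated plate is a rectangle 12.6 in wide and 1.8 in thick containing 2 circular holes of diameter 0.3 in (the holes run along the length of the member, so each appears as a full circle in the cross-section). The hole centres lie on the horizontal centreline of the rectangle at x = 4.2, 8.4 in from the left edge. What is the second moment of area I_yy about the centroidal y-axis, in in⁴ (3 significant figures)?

Split into non-overlapping primitives; take the origin at the lower-left of the bounding box.
Plate: 12.6 × 1.8, A = 22.68 in², x = 6.3 in, Ī = 300.06 in⁴.
Hole 1 (subtracted): ⌀0.3, A = 0.070686 in², x = 4.2 in, Ī = 0.00039761 in⁴.
Hole 2 (subtracted): ⌀0.3, A = 0.070686 in², x = 8.4 in, Ī = 0.00039761 in⁴.
By symmetry the centroid is at mid-width, x̄ = 6.3 in.
Transfer each piece to the centroidal y-axis using Ī + A·d² with d = x − 6.3:
  plate: d = 0 in → contributes +300.06 in⁴
  hole 1: d = -2.1 in → contributes −0.31212 in⁴
  hole 2: d = 2.1 in → contributes −0.31212 in⁴
Total I = 299.43 in⁴.

I_yy ≈ 299 in⁴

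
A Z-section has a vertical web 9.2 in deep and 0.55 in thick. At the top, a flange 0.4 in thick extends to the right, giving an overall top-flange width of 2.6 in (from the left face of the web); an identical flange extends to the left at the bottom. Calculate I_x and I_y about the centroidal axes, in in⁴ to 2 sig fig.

I_x ≈ 67 in⁴, I_y ≈ 3.5 in⁴

Decompose the section into non-overlapping parts with the origin at the bottom-left of its bounding rectangle.
Web: 0.55 × 9.2, A = 5.06 in², y = 4.6 in, Ī = 35.69 in⁴.
Top flange (beyond web): 2.05 × 0.4, A = 0.82 in², y = 9 in, Ī = 0.01093 in⁴.
Bottom flange (beyond web): 2.05 × 0.4, A = 0.82 in², y = 0.2 in, Ī = 0.01093 in⁴.
Centroid: ȳ = ΣA·y / ΣA = 4.6 in.
Transfer each piece to the centroidal x-axis using Ī + A·d² with d = y − 4.6:
  web: d = 0 in → contributes +35.69 in⁴
  top flange (beyond web): d = 4.4 in → contributes +15.89 in⁴
  bottom flange (beyond web): d = -4.4 in → contributes +15.89 in⁴
Total I = 67.46 in⁴.
For the y-axis: x̄ = 2.325 in.
Repeating about the centroidal y-axis gives I_y = 3.473 in⁴.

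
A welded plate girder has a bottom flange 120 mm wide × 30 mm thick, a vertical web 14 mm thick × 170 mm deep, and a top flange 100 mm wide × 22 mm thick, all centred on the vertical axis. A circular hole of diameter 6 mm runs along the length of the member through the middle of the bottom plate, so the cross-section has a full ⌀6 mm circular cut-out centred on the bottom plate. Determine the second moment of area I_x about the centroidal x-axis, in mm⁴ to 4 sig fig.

Decompose the section into non-overlapping parts with the origin at the bottom-left of its bounding rectangle.
Bottom plate: 120 × 30, A = 3 600 mm², y = 15 mm, Ī = 270 000 mm⁴.
Web plate: 14 × 170, A = 2 380 mm², y = 115 mm, Ī = 5 731 833 mm⁴.
Top plate: 100 × 22, A = 2 200 mm², y = 211 mm, Ī = 88733.3 mm⁴.
Hole (subtracted): ⌀6, A = 28.2743 mm², y = 15 mm, Ī = 63.6173 mm⁴.
Centroid: ȳ = ΣA·y / ΣA = 97.093 mm.
Transfer each piece to the centroidal x-axis using Ī + A·d² with d = y − 97.093:
  bottom plate: d = -82.093 mm → contributes +24 531 366 mm⁴
  web plate: d = 17.907 mm → contributes +6 495 002 mm⁴
  top plate: d = 113.907 mm → contributes +28 633 280 mm⁴
  hole: d = -82.093 mm → contributes −190 612 mm⁴
Total I = 59 469 036 mm⁴.

I_x ≈ 5.947 × 10⁷ mm⁴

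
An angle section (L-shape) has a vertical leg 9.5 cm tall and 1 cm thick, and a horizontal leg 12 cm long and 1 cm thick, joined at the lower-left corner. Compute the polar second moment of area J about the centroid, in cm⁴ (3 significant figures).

J ≈ 460 cm⁴

Treat the section as a set of non-overlapping primitives; coordinates are from the bounding-box lower-left.
Vertical leg: 1 × 9.5, A = 9.5 cm², y = 4.75 cm, Ī = 71.448 cm⁴.
Horizontal leg (remainder): 11 × 1, A = 11 cm², y = 0.5 cm, Ī = 0.91667 cm⁴.
Centroid: ȳ = ΣA·y / ΣA = 2.4695 cm.
Transfer each piece to the centroidal x-axis using Ī + A·d² with d = y − 2.4695:
  vertical leg: d = 2.2805 cm → contributes +120.85 cm⁴
  horizontal leg (remainder): d = -1.9695 cm → contributes +43.585 cm⁴
Total I = 164.44 cm⁴.
For the y-axis: x̄ = 3.7195 cm.
Repeating about the centroidal y-axis gives I_y = 295.22 cm⁴.
Polar second moment: J = I_x + I_y = 459.66 cm⁴.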